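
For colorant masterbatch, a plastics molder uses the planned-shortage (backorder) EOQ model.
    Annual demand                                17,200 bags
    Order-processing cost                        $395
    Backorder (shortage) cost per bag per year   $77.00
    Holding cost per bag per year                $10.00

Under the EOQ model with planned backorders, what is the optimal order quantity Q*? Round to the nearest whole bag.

Q* = √(2DS/H) · √((H + b)/b)
   = √(2 × 17,200 × 395 / 10) · √((10 + 77) / 77)
   = 1,165.676 × 1.0630 ≈ 1,239.06

1,239 bags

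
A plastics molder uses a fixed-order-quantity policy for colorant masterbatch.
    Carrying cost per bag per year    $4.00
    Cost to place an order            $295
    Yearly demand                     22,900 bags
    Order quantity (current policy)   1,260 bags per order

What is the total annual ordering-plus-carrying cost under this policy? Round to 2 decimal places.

$7,881.51

Orders/yr = 22,900/1,260 = 18.175; ordering cost = 18.175 × $295 = $5,361.51
Average inventory = 1,260/2 = 630; holding cost = 630 × $4 = $2,520.00
Total = $5,361.51 + $2,520.00 = $7,881.51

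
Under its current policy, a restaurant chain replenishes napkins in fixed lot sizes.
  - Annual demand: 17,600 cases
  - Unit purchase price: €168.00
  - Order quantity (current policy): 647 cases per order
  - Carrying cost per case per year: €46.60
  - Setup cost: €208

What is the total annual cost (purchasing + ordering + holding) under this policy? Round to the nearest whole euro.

€2,977,533

Ordering: D/Q × S = 17,600/647 × €208 = €5,658.11
Holding:  Q/2 × H = 647/2 × €46.6 = €15,075.10
Purchase cost = D·C = 17,600 × 168 = €2,956,800.00
Total = €5,658.11 + €15,075.10 + €2,956,800.00 = €2,977,533.21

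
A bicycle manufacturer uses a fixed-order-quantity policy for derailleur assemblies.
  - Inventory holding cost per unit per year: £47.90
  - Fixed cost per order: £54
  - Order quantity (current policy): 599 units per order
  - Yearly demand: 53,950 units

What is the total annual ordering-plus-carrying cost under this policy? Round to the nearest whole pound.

£19,210

Orders/yr = 53,950/599 = 90.067; ordering cost = 90.067 × £54 = £4,863.61
Average inventory = 599/2 = 299.5; holding cost = 299.5 × £47.9 = £14,346.05
Total = £4,863.61 + £14,346.05 = £19,209.66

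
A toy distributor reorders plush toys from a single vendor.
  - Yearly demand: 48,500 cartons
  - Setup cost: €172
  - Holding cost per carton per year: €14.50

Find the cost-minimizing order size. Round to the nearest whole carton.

1,073 cartons

Optimal lot size Q* = (2 × 48,500 × €172 / €14.5)^½ ≈ 1,072.67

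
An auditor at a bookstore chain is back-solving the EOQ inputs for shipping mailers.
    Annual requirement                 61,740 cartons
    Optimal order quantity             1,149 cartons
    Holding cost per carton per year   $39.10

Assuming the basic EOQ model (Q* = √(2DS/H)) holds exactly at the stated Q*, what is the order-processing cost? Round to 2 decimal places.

$418.04

Since Q* = (2DS/H)^½, squaring gives Q*²·H = 2DS.
S = Q²H / (2D) = 1,149² × 39.1 / (2 × 61,740) = 418.0423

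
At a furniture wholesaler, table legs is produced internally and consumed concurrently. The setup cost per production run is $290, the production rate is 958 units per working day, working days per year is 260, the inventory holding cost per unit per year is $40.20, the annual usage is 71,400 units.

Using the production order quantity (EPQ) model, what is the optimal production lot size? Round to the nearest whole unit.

1,202 units

d = 71,400/260 = 274.6154 units/day;  effective holding cost H(1 − d/p) = 40.2·(1 − 274.6154/958) = 28.67647
Q* = √(2DS / H_eff) = √(2·71,400·290 / 28.67647) ≈ 1,201.71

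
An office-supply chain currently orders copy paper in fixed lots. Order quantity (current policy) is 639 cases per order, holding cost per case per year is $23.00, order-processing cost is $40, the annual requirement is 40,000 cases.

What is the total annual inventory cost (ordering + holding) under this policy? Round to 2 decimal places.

$9,852.41

Orders/yr = 40,000/639 = 62.598; ordering cost = 62.598 × $40 = $2,503.91
Average inventory = 639/2 = 319.5; holding cost = 319.5 × $23 = $7,348.50
Total = $2,503.91 + $7,348.50 = $9,852.41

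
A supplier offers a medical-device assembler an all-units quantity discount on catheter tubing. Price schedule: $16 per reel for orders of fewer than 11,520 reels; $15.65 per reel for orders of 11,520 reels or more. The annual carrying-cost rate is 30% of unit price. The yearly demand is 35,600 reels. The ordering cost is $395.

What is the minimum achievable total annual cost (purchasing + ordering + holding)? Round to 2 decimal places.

H₁ = 30%×$16 = $4.8000;  H₂ = 30%×$15.65 = $4.6950
EOQ₁ = √(2×35,600×395/4.8000) = 2,420.57  (< 11,520, feasible at tier 1)
EOQ₂ = √(2×35,600×395/4.6950) = 2,447.49  (< 11,520 → use Q = 11,520 at tier-2 price)
TC(tier 1 (EOQ₁), Q≈2,420.6) = $581,218.74
TC(tier 2, Q≈11,520.0) = $585,403.86
Minimum at tier 1 (EOQ₁): $581,218.74

$581,218.74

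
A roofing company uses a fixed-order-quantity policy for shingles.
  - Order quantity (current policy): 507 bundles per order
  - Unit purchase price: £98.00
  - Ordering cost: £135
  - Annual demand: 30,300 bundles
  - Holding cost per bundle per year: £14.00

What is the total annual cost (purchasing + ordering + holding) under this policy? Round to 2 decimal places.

Annual ordering cost = (D/Q)·S = (30,300/507) × 135 = £8,068.05
Annual holding cost  = (Q/2)·H = (507/2) × 14 = £3,549.00
Purchase cost = D·C = 30,300 × 98 = £2,969,400.00
Total = £8,068.05 + £3,549.00 + £2,969,400.00 = £2,981,017.05

£2,981,017.05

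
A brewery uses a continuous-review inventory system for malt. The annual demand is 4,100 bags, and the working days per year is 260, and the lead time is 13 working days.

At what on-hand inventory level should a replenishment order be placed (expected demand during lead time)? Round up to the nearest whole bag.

205 bags

Daily demand d = 4,100 / 260 = 15.769 bags/day
Demand during lead time = 15.769 × 13 = 205.00
Reorder point = 205.00 → round up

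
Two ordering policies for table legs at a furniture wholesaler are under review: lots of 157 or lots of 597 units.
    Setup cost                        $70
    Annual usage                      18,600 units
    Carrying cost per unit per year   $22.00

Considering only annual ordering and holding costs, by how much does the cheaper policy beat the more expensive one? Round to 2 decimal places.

$1,272.09

For each Q, cost = (D/Q)·S + (Q/2)·H.
TC(157) = (18,600/157)×70 + (157/2)×22 = $10,019.99
TC(597) = (18,600/597)×70 + (597/2)×22 = $8,747.90
Cheaper: Q = 597.  Difference = $1,272.09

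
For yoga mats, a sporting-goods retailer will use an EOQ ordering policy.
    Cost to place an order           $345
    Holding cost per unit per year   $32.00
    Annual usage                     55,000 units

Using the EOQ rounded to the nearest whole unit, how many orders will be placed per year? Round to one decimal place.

50.5 orders per year

EOQ = √(2DS/H) = √(2 × 55,000 × 345 / 32)
    = √(1,185,937.50) ≈ 1,089.01 → Q = 1,089
N = D/Q = 55,000/1,089 ≈ 50.505 orders/yr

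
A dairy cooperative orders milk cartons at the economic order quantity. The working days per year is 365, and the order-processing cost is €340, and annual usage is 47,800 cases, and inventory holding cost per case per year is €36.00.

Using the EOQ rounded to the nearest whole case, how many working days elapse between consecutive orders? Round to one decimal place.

7.3 days

2DS/H = 2·47,800·340/36 = 902,888.89
EOQ = √902,888.89 ≈ 950.20 → Q = 950 cases
T = Q/D × 365 days = 950/47,800 × 365 = 7.254 days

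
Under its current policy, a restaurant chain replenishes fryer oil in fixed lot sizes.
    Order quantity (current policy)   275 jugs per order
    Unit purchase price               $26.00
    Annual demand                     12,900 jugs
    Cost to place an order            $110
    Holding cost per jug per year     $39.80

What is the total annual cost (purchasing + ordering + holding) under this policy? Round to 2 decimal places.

$346,032.50

Annual ordering cost = (D/Q)·S = (12,900/275) × 110 = $5,160.00
Annual holding cost  = (Q/2)·H = (275/2) × 39.8 = $5,472.50
Purchase cost = D·C = 12,900 × 26 = $335,400.00
Total = $5,160.00 + $5,472.50 + $335,400.00 = $346,032.50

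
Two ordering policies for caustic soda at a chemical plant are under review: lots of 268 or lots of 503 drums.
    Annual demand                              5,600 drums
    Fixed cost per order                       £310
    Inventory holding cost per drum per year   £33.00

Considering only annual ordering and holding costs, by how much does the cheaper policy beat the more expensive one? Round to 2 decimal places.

For each Q, cost = (D/Q)·S + (Q/2)·H.
TC(268) = (5,600/268)×310 + (268/2)×33 = £10,899.61
TC(503) = (5,600/503)×310 + (503/2)×33 = £11,750.79
Lots of 268 are cheaper by £851.18.

£851.18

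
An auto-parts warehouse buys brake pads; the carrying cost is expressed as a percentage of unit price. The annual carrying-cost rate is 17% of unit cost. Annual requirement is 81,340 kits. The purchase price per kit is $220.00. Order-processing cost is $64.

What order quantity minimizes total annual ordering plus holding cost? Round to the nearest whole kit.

528 kits

Holding cost per kit per year: H = 17% × $220 = $37.4000
Optimal lot size Q* = (2 × 81,340 × $64 / $37.4)^½ ≈ 527.62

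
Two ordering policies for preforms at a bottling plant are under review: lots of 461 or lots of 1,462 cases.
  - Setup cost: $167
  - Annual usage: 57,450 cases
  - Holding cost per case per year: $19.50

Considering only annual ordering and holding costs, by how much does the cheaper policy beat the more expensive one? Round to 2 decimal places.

For each Q, cost = (D/Q)·S + (Q/2)·H.
TC(461) = (57,450/461)×167 + (461/2)×19.5 = $25,306.36
TC(1,462) = (57,450/1,462)×167 + (1,462/2)×19.5 = $20,816.85
Lots of 1,462 are cheaper by $4,489.51.

$4,489.51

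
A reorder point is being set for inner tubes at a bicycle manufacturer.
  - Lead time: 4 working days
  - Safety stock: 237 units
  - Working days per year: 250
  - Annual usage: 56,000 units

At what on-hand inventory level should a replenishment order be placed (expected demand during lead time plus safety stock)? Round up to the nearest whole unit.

Daily demand d = 56,000 / 250 = 224.000 units/day
Demand during lead time = 224.000 × 4 = 896.00
Reorder point = 896.00 + 237 = 1,133.00 → round up

1,133 units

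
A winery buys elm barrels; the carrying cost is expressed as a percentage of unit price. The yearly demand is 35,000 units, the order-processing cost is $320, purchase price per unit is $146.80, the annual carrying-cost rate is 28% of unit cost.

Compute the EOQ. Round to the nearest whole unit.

738 units

Holding cost per unit per year: H = 28% × $146.8 = $41.1040
2DS/H = 2·35,000·320/41.104 = 544,959.13
EOQ = √544,959.13 ≈ 738.21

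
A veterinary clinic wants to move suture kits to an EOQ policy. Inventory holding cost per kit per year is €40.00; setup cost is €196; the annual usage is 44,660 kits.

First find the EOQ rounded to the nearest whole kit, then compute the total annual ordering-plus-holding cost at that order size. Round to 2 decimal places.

EOQ = √(2DS/H) = √(2 × 44,660 × 196 / 40)
    = √(437,668.00) ≈ 661.56 → Q = 662 kits
Annual ordering cost = (D/Q)·S = (44,660/662) × 196 = €13,222.60
Annual holding cost  = (Q/2)·H = (662/2) × 40 = €13,240.00
Total = €13,222.60 + €13,240.00 = €26,462.60

€26,462.60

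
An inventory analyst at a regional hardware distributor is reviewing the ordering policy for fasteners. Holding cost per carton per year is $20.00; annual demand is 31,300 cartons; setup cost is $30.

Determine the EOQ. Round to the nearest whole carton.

2DS/H = 2·31,300·30/20 = 93,900.00
EOQ = √93,900.00 ≈ 306.43

306 cartons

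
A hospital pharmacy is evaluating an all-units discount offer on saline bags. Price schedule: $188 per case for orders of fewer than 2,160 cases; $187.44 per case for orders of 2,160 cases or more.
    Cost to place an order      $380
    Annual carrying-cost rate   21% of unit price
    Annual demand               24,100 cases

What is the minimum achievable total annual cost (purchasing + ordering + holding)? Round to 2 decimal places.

H₁ = 21%×$188 = $39.4800;  H₂ = 21%×$187.44 = $39.3624
EOQ₁ = √(2×24,100×380/39.4800) = 681.12  (< 2,160, feasible at tier 1)
EOQ₂ = √(2×24,100×380/39.3624) = 682.14  (< 2,160 → use Q = 2,160 at tier-2 price)
TC(tier 1 (EOQ₁), Q≈681.1) = $4,557,690.81
TC(tier 2, Q≈2,160.0) = $4,564,055.21
Minimum at tier 1 (EOQ₁): $4,557,690.81

$4,557,690.81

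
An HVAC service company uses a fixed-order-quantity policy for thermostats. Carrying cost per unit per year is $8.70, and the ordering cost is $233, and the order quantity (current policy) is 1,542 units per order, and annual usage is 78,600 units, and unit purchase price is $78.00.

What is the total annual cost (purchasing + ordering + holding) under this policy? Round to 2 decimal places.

Orders/yr = 78,600/1,542 = 50.973; ordering cost = 50.973 × $233 = $11,876.65
Average inventory = 1,542/2 = 771; holding cost = 771 × $8.7 = $6,707.70
Purchase cost = D·C = 78,600 × 78 = $6,130,800.00
Total = $11,876.65 + $6,707.70 + $6,130,800.00 = $6,149,384.35

$6,149,384.35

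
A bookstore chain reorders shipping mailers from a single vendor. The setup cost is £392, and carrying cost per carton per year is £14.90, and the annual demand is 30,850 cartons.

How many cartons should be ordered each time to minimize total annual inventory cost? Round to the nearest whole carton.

2DS/H = 2·30,850·392/14.9 = 1,623,248.32
EOQ = √1,623,248.32 ≈ 1,274.07

1,274 cartons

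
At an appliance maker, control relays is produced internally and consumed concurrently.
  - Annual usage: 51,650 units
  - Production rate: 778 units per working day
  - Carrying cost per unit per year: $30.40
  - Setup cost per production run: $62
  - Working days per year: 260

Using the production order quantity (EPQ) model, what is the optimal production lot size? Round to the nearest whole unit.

532 units

Daily demand d = 51,650/260 = 198.654; p = 778; 1 − d/p = 0.74466
EPQ = √(2DS / (H(1 − d/p)))
    = √(2 × 51,650 × 62 / (30.4 × 0.74466)) ≈ 531.90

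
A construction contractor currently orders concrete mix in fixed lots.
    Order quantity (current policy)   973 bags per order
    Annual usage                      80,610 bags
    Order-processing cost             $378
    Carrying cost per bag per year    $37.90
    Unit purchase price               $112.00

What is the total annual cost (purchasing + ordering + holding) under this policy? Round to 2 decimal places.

Annual ordering cost = (D/Q)·S = (80,610/973) × 378 = $31,316.12
Annual holding cost  = (Q/2)·H = (973/2) × 37.9 = $18,438.35
Purchase cost = D·C = 80,610 × 112 = $9,028,320.00
Total = $31,316.12 + $18,438.35 + $9,028,320.00 = $9,078,074.47

$9,078,074.47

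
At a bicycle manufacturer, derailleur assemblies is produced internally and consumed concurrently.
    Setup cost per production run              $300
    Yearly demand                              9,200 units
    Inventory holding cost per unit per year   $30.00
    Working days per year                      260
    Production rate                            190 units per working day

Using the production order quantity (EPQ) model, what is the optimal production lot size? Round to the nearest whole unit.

476 units

Daily demand d = 9,200/260 = 35.385; p = 190; 1 − d/p = 0.81377
EPQ = √(2DS / (H(1 − d/p)))
    = √(2 × 9,200 × 300 / (30 × 0.81377)) ≈ 475.51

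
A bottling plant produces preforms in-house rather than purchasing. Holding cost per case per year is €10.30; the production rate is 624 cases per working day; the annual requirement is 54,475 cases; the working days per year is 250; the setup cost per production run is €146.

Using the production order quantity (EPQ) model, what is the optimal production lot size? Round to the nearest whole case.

d = 54,475/250 = 217.9000 cases/day;  effective holding cost H(1 − d/p) = 10.3·(1 − 217.9000/624) = 6.70325
Q* = √(2DS / H_eff) = √(2·54,475·146 / 6.70325) ≈ 1,540.45

1,540 cases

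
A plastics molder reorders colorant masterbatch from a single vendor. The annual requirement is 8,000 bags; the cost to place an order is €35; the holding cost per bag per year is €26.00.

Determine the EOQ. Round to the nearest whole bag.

EOQ = √(2DS/H) = √(2 × 8,000 × 35 / 26)
    = √(21,538.46) ≈ 146.76

147 bags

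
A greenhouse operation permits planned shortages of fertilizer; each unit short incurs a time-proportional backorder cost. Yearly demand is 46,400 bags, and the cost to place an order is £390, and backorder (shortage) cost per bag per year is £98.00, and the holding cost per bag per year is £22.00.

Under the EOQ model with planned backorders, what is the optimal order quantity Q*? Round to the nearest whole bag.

1,419 bags

Basic EOQ = √(2·46,400·390/22) = 1,282.611
Backorder adjustment √((H+b)/b) = √((22+98)/98) = 1.1066
Q* = 1,282.611 × 1.1066 ≈ 1,419.29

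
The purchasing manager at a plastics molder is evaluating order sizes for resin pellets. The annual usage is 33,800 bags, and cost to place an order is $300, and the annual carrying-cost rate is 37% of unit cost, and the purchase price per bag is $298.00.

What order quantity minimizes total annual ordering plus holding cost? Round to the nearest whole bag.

429 bags

H = i·C = 0.37 × $298 = $110.2600 per bag-year
Optimal lot size Q* = (2 × 33,800 × $300 / $110.26)^½ ≈ 428.87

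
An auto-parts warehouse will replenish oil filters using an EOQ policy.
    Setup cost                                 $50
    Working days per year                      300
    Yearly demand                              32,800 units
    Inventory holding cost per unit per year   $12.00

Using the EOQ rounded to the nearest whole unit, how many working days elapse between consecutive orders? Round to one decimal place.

Optimal lot size Q* = (2 × 32,800 × $50 / $12)^½ ≈ 522.81 → Q = 523 units
Cycle time = (working days × Q)/D = (300 × 523) / 32,800 = 4.784 days

4.8 days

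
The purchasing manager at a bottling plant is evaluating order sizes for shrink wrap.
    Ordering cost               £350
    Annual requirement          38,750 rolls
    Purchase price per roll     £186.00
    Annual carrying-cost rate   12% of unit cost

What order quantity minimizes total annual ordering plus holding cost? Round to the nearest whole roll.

1,102 rolls

H = i·C = 0.12 × £186 = £22.3200 per roll-year
Q* = √(2·D·S / H) = √(2·38,750·350 / 22.32) = √1,215,277.8 ≈ 1,102.40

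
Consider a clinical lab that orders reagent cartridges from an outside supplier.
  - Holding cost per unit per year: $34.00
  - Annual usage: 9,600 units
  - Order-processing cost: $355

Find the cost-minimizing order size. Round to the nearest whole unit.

EOQ = √(2DS/H) = √(2 × 9,600 × 355 / 34)
    = √(200,470.59) ≈ 447.74

448 units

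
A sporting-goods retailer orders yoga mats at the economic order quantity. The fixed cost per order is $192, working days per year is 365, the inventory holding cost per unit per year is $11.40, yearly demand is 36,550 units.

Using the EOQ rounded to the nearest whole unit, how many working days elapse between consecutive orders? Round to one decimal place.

11.1 days

Optimal lot size Q* = (2 × 36,550 × $192 / $11.4)^½ ≈ 1,109.58 → Q = 1,110 units
Cycle time = (working days × Q)/D = (365 × 1,110) / 36,550 = 11.085 days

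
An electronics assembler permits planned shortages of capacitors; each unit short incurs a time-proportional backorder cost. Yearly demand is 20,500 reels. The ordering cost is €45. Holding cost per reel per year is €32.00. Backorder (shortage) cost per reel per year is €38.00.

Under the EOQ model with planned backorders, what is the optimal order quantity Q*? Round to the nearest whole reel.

Q* = √(2DS/H) · √((H + b)/b)
   = √(2 × 20,500 × 45 / 32) · √((32 + 38) / 38)
   = 240.117 × 1.3572 ≈ 325.90

326 reels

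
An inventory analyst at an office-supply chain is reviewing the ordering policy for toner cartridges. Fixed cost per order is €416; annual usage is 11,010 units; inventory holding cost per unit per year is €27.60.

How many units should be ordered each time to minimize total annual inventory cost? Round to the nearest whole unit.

EOQ = √(2DS/H) = √(2 × 11,010 × 416 / 27.6)
    = √(331,895.65) ≈ 576.10

576 units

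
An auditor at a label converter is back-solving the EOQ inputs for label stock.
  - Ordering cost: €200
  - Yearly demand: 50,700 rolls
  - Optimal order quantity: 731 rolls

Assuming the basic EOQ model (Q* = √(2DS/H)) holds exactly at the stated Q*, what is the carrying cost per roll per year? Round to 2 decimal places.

Since Q* = (2DS/H)^½, squaring gives Q*²·H = 2DS.
H = 2DS / Q² = 2 × 50,700 × 200 / 731² = 37.9519

€37.95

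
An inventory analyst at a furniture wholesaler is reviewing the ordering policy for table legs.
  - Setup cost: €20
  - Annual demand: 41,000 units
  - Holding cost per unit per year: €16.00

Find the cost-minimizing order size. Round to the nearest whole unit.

320 units

Optimal lot size Q* = (2 × 41,000 × €20 / €16)^½ ≈ 320.16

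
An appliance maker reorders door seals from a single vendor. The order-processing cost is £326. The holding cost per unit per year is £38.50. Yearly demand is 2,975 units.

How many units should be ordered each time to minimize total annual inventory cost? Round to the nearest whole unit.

224 units

Optimal lot size Q* = (2 × 2,975 × £326 / £38.5)^½ ≈ 224.46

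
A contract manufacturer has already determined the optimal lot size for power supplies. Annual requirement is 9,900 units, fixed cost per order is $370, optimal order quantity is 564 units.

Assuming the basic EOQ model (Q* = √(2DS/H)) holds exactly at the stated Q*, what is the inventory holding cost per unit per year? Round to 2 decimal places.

Since Q* = (2DS/H)^½, squaring gives Q*²·H = 2DS.
H = 2DS / Q² = 2 × 9,900 × 370 / 564² = 23.0308

$23.03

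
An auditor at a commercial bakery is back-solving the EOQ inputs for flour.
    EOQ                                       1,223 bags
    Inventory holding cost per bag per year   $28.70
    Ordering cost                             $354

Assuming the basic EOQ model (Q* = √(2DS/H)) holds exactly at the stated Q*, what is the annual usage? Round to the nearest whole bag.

EOQ relation: Q² = 2DS/H, so rearrange for the unknown.
D = Q²H / (2S) = 1,223² × 28.7 / (2 × 354) = 60,631.95

60,632 bags per year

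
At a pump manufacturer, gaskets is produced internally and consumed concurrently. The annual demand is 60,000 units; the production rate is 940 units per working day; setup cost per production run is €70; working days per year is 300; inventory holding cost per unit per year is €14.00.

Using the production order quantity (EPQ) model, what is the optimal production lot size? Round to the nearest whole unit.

873 units

d = 60,000/300 = 200.0000 units/day;  effective holding cost H(1 − d/p) = 14·(1 − 200.0000/940) = 11.02128
Q* = √(2DS / H_eff) = √(2·60,000·70 / 11.02128) ≈ 873.02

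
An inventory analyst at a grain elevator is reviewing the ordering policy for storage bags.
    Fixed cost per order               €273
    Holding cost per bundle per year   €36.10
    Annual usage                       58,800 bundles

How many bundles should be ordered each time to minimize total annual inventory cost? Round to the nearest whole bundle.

943 bundles

Q* = √(2·D·S / H) = √(2·58,800·273 / 36.1) = √889,329.6 ≈ 943.04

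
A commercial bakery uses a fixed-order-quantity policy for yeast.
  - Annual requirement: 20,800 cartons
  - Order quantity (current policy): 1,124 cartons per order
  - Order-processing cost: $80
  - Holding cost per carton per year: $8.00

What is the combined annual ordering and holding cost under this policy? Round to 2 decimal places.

Annual ordering cost = (D/Q)·S = (20,800/1,124) × 80 = $1,480.43
Annual holding cost  = (Q/2)·H = (1,124/2) × 8 = $4,496.00
Total = $1,480.43 + $4,496.00 = $5,976.43

$5,976.43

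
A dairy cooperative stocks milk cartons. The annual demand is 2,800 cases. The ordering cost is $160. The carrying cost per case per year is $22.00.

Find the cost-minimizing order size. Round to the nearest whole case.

202 cases

EOQ = √(2DS/H) = √(2 × 2,800 × 160 / 22)
    = √(40,727.27) ≈ 201.81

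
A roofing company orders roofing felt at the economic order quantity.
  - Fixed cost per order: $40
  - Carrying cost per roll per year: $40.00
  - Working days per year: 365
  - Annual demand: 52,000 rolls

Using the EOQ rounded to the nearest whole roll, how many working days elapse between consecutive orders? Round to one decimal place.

Q* = √(2·D·S / H) = √(2·52,000·40 / 40) = √104,000.0 ≈ 322.49 → Q = 322 rolls
Cycle time = (working days × Q)/D = (365 × 322) / 52,000 = 2.260 days

2.3 days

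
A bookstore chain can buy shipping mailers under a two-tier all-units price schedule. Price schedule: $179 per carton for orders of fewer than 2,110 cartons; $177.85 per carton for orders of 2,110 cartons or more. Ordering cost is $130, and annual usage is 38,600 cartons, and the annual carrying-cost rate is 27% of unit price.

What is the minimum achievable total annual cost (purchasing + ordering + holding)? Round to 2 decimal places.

$6,918,048.77

H₁ = 27%×$179 = $48.3300;  H₂ = 27%×$177.85 = $48.0195
EOQ₁ = √(2×38,600×130/48.3300) = 455.69  (< 2,110, feasible at tier 1)
EOQ₂ = √(2×38,600×130/48.0195) = 457.16  (< 2,110 → use Q = 2,110 at tier-2 price)
TC(tier 1 (EOQ₁), Q≈455.7) = $6,931,423.62
TC(tier 2, Q≈2,110.0) = $6,918,048.77
Minimum at tier 2: $6,918,048.77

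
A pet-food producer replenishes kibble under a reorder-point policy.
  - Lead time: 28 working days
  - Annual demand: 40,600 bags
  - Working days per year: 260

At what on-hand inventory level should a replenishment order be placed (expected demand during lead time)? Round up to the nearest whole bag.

Daily demand d = 40,600 / 260 = 156.154 bags/day
Demand during lead time = 156.154 × 28 = 4,372.31
Reorder point = 4,372.31 → round up

4,373 bags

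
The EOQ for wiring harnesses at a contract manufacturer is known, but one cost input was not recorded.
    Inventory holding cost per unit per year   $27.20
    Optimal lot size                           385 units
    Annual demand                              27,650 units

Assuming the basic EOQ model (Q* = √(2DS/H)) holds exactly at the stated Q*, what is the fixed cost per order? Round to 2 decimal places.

$72.91

EOQ relation: Q² = 2DS/H, so rearrange for the unknown.
S = Q²H / (2D) = 385² × 27.2 / (2 × 27,650) = 72.9063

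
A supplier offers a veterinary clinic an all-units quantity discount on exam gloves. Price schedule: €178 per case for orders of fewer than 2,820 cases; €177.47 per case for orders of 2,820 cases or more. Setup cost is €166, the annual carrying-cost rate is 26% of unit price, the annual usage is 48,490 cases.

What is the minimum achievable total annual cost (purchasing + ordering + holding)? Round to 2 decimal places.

H₁ = 26%×€178 = €46.2800;  H₂ = 26%×€177.47 = €46.1422
EOQ₁ = √(2×48,490×166/46.2800) = 589.79  (< 2,820, feasible at tier 1)
EOQ₂ = √(2×48,490×166/46.1422) = 590.67  (< 2,820 → use Q = 2,820 at tier-2 price)
TC(tier 1 (EOQ₁), Q≈589.8) = €8,658,515.55
TC(tier 2, Q≈2,820.0) = €8,673,435.18
Minimum at tier 1 (EOQ₁): €8,658,515.55

€8,658,515.55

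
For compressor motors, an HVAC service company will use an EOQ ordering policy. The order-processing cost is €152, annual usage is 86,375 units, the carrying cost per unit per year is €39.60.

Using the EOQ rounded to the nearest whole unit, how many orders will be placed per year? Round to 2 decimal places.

106.11 orders per year

2DS/H = 2·86,375·152/39.6 = 663,080.81
EOQ = √663,080.81 ≈ 814.30 → Q = 814
N = D/Q = 86,375/814 ≈ 106.112 orders/yr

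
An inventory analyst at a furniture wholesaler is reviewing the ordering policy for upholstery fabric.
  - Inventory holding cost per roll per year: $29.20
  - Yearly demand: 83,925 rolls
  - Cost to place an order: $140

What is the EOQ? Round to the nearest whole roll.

2DS/H = 2·83,925·140/29.2 = 804,760.27
EOQ = √804,760.27 ≈ 897.08

897 rolls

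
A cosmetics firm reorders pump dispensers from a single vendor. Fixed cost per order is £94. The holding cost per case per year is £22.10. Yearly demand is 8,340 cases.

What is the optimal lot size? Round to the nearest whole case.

Optimal lot size Q* = (2 × 8,340 × £94 / £22.1)^½ ≈ 266.36

266 cases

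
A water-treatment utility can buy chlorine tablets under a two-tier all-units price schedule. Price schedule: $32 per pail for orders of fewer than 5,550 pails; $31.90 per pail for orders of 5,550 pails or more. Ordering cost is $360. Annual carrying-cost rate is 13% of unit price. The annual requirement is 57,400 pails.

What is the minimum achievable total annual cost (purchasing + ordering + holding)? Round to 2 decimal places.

H₁ = 13%×$32 = $4.1600;  H₂ = 13%×$31.90 = $4.1470
EOQ₁ = √(2×57,400×360/4.1600) = 3,151.92  (< 5,550, feasible at tier 1)
EOQ₂ = √(2×57,400×360/4.1470) = 3,156.86  (< 5,550 → use Q = 5,550 at tier-2 price)
TC(tier 1 (EOQ₁), Q≈3,151.9) = $1,849,912.00
TC(tier 2, Q≈5,550.0) = $1,846,291.17
Minimum at tier 2: $1,846,291.17

$1,846,291.17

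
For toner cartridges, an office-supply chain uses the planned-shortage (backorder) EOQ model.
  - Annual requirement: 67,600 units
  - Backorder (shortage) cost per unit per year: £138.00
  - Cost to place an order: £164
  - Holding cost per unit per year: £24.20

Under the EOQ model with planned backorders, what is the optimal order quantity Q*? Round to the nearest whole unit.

Basic EOQ = √(2·67,600·164/24.2) = 957.200
Backorder adjustment √((H+b)/b) = √((24.2+138)/138) = 1.0841
Q* = 957.200 × 1.0841 ≈ 1,037.74

1,038 units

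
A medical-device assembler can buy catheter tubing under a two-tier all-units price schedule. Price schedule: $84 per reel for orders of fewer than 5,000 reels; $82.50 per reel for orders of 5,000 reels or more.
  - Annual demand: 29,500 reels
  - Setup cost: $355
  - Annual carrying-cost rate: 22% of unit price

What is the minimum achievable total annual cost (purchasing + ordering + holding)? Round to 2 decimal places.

H₁ = 22%×$84 = $18.4800;  H₂ = 22%×$82.50 = $18.1500
EOQ₁ = √(2×29,500×355/18.4800) = 1,064.61  (< 5,000, feasible at tier 1)
EOQ₂ = √(2×29,500×355/18.1500) = 1,074.24  (< 5,000 → use Q = 5,000 at tier-2 price)
TC(tier 1 (EOQ₁), Q≈1,064.6) = $2,497,673.93
TC(tier 2, Q≈5,000.0) = $2,481,219.50
Minimum at tier 2: $2,481,219.50

$2,481,219.50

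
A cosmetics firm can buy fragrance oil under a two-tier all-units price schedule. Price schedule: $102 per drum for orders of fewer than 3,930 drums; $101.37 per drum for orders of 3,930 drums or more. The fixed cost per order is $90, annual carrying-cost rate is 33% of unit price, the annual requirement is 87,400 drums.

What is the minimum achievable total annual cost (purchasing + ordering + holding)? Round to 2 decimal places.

H₁ = 33%×$102 = $33.6600;  H₂ = 33%×$101.37 = $33.4521
EOQ₁ = √(2×87,400×90/33.6600) = 683.65  (< 3,930, feasible at tier 1)
EOQ₂ = √(2×87,400×90/33.4521) = 685.77  (< 3,930 → use Q = 3,930 at tier-2 price)
TC(tier 1 (EOQ₁), Q≈683.7) = $8,937,811.72
TC(tier 2, Q≈3,930.0) = $8,927,472.90
Minimum at tier 2: $8,927,472.90

$8,927,472.90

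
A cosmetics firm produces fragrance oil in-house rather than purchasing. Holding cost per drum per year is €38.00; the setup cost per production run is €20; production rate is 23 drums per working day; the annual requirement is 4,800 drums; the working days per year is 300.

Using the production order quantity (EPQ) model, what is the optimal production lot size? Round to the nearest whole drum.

Daily demand d = 4,800/300 = 16.000; p = 23; 1 − d/p = 0.30435
EPQ = √(2DS / (H(1 − d/p)))
    = √(2 × 4,800 × 20 / (38 × 0.30435)) ≈ 128.85

129 drums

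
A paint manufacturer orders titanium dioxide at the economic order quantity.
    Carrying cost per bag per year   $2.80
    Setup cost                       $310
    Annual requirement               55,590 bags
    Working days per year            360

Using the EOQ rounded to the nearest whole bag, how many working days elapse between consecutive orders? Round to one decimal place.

22.7 days

2DS/H = 2·55,590·310/2.8 = 12,309,214.29
EOQ = √12,309,214.29 ≈ 3,508.45 → Q = 3,508 bags
Cycle time = (working days × Q)/D = (360 × 3,508) / 55,590 = 22.718 days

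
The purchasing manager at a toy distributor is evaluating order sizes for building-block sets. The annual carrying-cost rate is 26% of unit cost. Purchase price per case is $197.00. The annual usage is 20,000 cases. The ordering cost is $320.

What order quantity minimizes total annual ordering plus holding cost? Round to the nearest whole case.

500 cases

H = i·C = 0.26 × $197 = $51.2200 per case-year
Optimal lot size Q* = (2 × 20,000 × $320 / $51.22)^½ ≈ 499.90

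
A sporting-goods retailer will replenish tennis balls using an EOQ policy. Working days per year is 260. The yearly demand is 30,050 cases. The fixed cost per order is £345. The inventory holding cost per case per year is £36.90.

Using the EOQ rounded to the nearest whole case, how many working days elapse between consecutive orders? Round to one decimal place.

EOQ = √(2DS/H) = √(2 × 30,050 × 345 / 36.9)
    = √(561,910.57) ≈ 749.61 → Q = 750 cases
T = Q/D × 260 days = 750/30,050 × 260 = 6.489 days

6.5 days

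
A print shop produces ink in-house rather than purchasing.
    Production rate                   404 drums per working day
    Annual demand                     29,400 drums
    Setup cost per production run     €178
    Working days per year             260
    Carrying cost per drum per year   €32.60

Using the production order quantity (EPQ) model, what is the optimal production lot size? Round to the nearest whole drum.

d = 29,400/260 = 113.0769 drums/day;  effective holding cost H(1 − d/p) = 32.6·(1 − 113.0769/404) = 23.47548
Q* = √(2DS / H_eff) = √(2·29,400·178 / 23.47548) ≈ 667.72

668 drums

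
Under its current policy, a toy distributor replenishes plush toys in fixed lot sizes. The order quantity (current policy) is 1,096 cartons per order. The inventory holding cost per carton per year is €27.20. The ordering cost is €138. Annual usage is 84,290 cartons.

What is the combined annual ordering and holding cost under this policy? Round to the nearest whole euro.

€25,519

Annual ordering cost = (D/Q)·S = (84,290/1,096) × 138 = €10,613.16
Annual holding cost  = (Q/2)·H = (1,096/2) × 27.2 = €14,905.60
Total = €10,613.16 + €14,905.60 = €25,518.76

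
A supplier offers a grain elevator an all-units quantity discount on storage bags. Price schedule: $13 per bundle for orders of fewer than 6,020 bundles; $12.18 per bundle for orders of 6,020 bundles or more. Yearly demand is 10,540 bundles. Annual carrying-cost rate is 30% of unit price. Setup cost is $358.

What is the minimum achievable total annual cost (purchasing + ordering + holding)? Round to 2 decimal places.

$140,002.54

H₁ = 30%×$13 = $3.9000;  H₂ = 30%×$12.18 = $3.6540
EOQ₁ = √(2×10,540×358/3.9000) = 1,391.06  (< 6,020, feasible at tier 1)
EOQ₂ = √(2×10,540×358/3.6540) = 1,437.12  (< 6,020 → use Q = 6,020 at tier-2 price)
TC(tier 1 (EOQ₁), Q≈1,391.1) = $142,445.12
TC(tier 2, Q≈6,020.0) = $140,002.54
Minimum at tier 2: $140,002.54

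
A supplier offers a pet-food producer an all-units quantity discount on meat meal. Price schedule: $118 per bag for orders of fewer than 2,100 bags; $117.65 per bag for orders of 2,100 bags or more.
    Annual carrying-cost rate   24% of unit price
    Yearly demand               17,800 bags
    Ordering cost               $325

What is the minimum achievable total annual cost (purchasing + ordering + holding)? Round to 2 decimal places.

$2,118,501.45

H₁ = 24%×$118 = $28.3200;  H₂ = 24%×$117.65 = $28.2360
EOQ₁ = √(2×17,800×325/28.3200) = 639.18  (< 2,100, feasible at tier 1)
EOQ₂ = √(2×17,800×325/28.2360) = 640.13  (< 2,100 → use Q = 2,100 at tier-2 price)
TC(tier 1 (EOQ₁), Q≈639.2) = $2,118,501.45
TC(tier 2, Q≈2,100.0) = $2,126,572.56
Minimum at tier 1 (EOQ₁): $2,118,501.45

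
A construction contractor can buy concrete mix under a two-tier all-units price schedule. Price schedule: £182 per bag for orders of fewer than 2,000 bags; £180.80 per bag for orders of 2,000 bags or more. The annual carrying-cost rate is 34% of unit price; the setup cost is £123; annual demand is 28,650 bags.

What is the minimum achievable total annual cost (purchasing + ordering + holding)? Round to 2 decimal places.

£5,235,183.58

H₁ = 34%×£182 = £61.8800;  H₂ = 34%×£180.80 = £61.4720
EOQ₁ = √(2×28,650×123/61.8800) = 337.49  (< 2,000, feasible at tier 1)
EOQ₂ = √(2×28,650×123/61.4720) = 338.60  (< 2,000 → use Q = 2,000 at tier-2 price)
TC(tier 1 (EOQ₁), Q≈337.5) = £5,235,183.58
TC(tier 2, Q≈2,000.0) = £5,243,153.97
Minimum at tier 1 (EOQ₁): £5,235,183.58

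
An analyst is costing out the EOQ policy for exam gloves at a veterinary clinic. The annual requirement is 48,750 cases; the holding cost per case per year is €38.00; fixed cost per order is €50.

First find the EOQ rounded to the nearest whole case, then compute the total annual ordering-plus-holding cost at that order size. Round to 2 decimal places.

2DS/H = 2·48,750·50/38 = 128,289.47
EOQ = √128,289.47 ≈ 358.18 → Q = 358 cases
Ordering: D/Q × S = 48,750/358 × €50 = €6,808.66
Holding:  Q/2 × H = 358/2 × €38 = €6,802.00
Total = €6,808.66 + €6,802.00 = €13,610.66

€13,610.66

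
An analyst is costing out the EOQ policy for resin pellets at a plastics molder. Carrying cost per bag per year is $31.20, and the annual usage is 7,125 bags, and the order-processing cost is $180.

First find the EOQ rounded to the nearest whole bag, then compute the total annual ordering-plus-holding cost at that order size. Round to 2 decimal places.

2DS/H = 2·7,125·180/31.2 = 82,211.54
EOQ = √82,211.54 ≈ 286.73 → Q = 287 bags
Orders/yr = 7,125/287 = 24.826; ordering cost = 24.826 × $180 = $4,468.64
Average inventory = 287/2 = 143.5; holding cost = 143.5 × $31.2 = $4,477.20
Total = $4,468.64 + $4,477.20 = $8,945.84

$8,945.84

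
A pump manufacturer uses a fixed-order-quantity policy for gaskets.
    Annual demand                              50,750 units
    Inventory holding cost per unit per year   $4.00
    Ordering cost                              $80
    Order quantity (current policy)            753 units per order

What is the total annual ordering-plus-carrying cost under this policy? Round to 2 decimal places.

$6,897.77

Annual ordering cost = (D/Q)·S = (50,750/753) × 80 = $5,391.77
Annual holding cost  = (Q/2)·H = (753/2) × 4 = $1,506.00
Total = $5,391.77 + $1,506.00 = $6,897.77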